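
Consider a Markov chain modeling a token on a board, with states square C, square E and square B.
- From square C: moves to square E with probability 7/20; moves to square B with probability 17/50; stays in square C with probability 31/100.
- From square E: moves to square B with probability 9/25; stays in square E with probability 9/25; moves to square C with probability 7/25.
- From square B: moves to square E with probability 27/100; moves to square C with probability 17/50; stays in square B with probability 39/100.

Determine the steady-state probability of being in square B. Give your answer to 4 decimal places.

0.3647

Let the stationary distribution be π with π = πP and π_1 + π_2 + π_3 = 1.
π_1 = 0.31·π_1 + 0.28·π_2 + 0.34·π_3
π_2 = 0.35·π_1 + 0.36·π_2 + 0.27·π_3
Solving with the normalization constraint gives π = (0.3112, 0.3241, 0.3647).
So the stationary probability of square B is 0.3647.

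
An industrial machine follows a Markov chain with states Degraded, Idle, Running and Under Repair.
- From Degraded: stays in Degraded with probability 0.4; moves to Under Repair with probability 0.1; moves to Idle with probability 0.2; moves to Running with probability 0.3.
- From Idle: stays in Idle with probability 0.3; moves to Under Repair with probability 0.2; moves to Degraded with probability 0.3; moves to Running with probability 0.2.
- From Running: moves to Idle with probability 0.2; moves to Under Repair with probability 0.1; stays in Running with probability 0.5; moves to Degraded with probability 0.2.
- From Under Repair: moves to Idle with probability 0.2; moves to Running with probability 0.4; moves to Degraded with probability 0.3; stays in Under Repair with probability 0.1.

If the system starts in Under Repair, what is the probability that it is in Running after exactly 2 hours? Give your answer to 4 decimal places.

0.3700

Propagate the distribution vector 2 hours from Under Repair.
After 0 hours: (0.0000, 0.0000, 0.0000, 1.0000)
After 1 hour: (0.3000, 0.2000, 0.4000, 0.1000)
After 2 hours: (0.2900, 0.2200, 0.3700, 0.1200)
P(in Running after 2 hours) = 0.3700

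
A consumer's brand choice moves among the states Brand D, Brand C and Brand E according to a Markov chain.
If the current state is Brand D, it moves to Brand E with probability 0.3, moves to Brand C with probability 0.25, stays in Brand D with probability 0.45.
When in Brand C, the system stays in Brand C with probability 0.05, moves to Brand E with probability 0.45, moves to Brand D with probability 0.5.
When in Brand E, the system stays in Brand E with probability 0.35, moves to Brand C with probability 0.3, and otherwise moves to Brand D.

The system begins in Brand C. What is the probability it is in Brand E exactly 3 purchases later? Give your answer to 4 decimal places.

Propagate the distribution vector 3 purchases from Brand C.
After 0 purchases: (0.0000, 1.0000, 0.0000)
After 1 purchase: (0.5000, 0.0500, 0.4500)
After 2 purchases: (0.4075, 0.2625, 0.3300)
After 3 purchases: (0.4301, 0.2140, 0.3559)
P(in Brand E after 3 purchases) = 0.3559

0.3559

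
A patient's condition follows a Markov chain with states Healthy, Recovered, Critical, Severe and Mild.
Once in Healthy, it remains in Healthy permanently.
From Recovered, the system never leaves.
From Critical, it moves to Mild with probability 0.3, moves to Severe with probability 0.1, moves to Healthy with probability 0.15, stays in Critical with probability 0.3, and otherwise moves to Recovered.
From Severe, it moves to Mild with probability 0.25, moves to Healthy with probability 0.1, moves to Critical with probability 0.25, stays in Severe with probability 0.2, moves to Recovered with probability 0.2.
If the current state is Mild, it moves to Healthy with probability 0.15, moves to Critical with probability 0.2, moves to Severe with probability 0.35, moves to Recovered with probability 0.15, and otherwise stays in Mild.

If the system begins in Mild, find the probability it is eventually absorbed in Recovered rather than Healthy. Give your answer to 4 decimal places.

0.5422

Let h(s) be the probability of absorption at Recovered starting from transient state s. Then h(Recovered) = 1 and h(Healthy) = 0. By first-step analysis:
h(Critical) = 0.15·0 + 0.15·1 + 0.3·h(Critical) + 0.1·h(Severe) + 0.3·h(Mild)
h(Severe) = 0.1·0 + 0.2·1 + 0.25·h(Critical) + 0.2·h(Severe) + 0.25·h(Mild)
h(Mild) = 0.15·0 + 0.15·1 + 0.2·h(Critical) + 0.35·h(Severe) + 0.15·h(Mild)
Solving: h(Critical) = 0.5302, h(Severe) = 0.5851, h(Mild) = 0.5422.
Starting from Mild, the probability is 0.5422.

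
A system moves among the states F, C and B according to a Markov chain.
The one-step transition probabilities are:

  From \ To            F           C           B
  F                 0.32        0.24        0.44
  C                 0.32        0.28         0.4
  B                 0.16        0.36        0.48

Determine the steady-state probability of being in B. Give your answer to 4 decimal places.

0.4456

Let the stationary distribution be π with π = πP and π_1 + π_2 + π_3 = 1.
π_1 = 0.32·π_1 + 0.32·π_2 + 0.16·π_3
π_2 = 0.24·π_1 + 0.28·π_2 + 0.36·π_3
Solving with the normalization constraint gives π = (0.2487, 0.3057, 0.4456).
So the stationary probability of B is 0.4456.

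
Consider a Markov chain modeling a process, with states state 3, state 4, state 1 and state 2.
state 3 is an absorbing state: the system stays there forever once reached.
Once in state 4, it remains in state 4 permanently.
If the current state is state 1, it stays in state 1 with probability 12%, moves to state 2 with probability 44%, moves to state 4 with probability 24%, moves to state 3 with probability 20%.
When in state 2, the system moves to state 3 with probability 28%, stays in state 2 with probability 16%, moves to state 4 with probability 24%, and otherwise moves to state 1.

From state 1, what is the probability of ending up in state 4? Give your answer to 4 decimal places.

Let h(s) be the probability of absorption at state 4 starting from transient state s. Then h(state 4) = 1 and h(state 3) = 0. By first-step analysis:
h(state 1) = 0.2·0 + 0.24·1 + 0.12·h(state 1) + 0.44·h(state 2)
h(state 2) = 0.28·0 + 0.24·1 + 0.32·h(state 1) + 0.16·h(state 2)
Solving: h(state 1) = 0.5134, h(state 2) = 0.4813.
Starting from state 1, the probability is 0.5134.

0.5134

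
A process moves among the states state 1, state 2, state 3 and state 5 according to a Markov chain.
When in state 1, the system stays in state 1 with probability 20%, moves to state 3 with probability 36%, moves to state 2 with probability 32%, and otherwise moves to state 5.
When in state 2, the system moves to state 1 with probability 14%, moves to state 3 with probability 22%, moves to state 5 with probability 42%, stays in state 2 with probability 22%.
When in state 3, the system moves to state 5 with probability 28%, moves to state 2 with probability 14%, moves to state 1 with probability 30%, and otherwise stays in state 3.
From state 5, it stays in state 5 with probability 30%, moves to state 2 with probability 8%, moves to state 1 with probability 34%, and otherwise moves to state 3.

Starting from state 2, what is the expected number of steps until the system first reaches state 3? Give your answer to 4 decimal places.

Let t(s) be the expected number of steps to first reach state 3 from state s, with t(state 3) = 0. Conditioning on the first step:
t(state 1) = 1 + 0.2·t(state 1) + 0.32·t(state 2) + 0.12·t(state 5)
t(state 2) = 1 + 0.14·t(state 1) + 0.22·t(state 2) + 0.42·t(state 5)
t(state 5) = 1 + 0.34·t(state 1) + 0.08·t(state 2) + 0.3·t(state 5)
Solving: t(state 1) = 3.2500, t(state 2) = 3.7131, t(state 5) = 3.4315.
Expected steps from state 2 to state 3: 3.7131.

3.7131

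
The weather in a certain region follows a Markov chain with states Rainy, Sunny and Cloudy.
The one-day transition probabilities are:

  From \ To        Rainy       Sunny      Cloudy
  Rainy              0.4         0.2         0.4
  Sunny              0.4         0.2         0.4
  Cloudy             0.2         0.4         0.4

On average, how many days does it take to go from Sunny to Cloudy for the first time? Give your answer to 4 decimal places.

Let t(s) be the expected number of days to first reach Cloudy from state s, with t(Cloudy) = 0. Conditioning on the first day:
t(Rainy) = 1 + 0.4·t(Rainy) + 0.2·t(Sunny)
t(Sunny) = 1 + 0.4·t(Rainy) + 0.2·t(Sunny)
Solving: t(Rainy) = 2.5000, t(Sunny) = 2.5000.
Expected days from Sunny to Cloudy: 2.5000.

2.5000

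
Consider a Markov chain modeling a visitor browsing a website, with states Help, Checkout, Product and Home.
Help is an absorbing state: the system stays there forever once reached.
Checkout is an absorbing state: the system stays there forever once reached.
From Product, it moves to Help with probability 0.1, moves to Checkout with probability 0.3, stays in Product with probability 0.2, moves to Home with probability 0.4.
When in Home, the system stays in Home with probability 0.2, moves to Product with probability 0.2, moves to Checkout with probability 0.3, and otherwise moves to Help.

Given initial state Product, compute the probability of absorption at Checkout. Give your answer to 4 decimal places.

Let h(s) be the probability of absorption at Checkout starting from transient state s. Then h(Checkout) = 1 and h(Help) = 0. By first-step analysis:
h(Product) = 0.1·0 + 0.3·1 + 0.2·h(Product) + 0.4·h(Home)
h(Home) = 0.3·0 + 0.3·1 + 0.2·h(Product) + 0.2·h(Home)
Solving: h(Product) = 0.6429, h(Home) = 0.5357.
Starting from Product, the probability is 0.6429.

0.6429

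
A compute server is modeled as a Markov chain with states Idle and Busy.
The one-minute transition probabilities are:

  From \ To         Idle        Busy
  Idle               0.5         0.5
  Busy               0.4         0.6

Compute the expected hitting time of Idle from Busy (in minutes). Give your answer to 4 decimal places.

Let t(s) be the expected number of minutes to first reach Idle from state s, with t(Idle) = 0. Conditioning on the first minute:
t(Busy) = 1 + 0.6·t(Busy)
Solving: t(Busy) = 2.5000.
Expected minutes from Busy to Idle: 2.5000.

2.5000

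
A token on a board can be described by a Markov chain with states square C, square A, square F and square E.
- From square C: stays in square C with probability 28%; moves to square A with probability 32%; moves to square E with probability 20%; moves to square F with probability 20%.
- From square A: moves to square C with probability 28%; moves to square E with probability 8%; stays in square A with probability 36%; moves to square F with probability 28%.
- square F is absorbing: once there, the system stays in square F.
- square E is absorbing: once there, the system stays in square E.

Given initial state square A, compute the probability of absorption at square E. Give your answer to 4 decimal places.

Let h(s) be the probability of absorption at square E starting from transient state s. Then h(square E) = 1 and h(square F) = 0. By first-step analysis:
h(square C) = 0.28·h(square C) + 0.32·h(square A) + 0.2·0 + 0.2·1
h(square A) = 0.28·h(square C) + 0.36·h(square A) + 0.28·0 + 0.08·1
Solving: h(square C) = 0.4138, h(square A) = 0.3060.
Starting from square A, the probability is 0.3060.

0.3060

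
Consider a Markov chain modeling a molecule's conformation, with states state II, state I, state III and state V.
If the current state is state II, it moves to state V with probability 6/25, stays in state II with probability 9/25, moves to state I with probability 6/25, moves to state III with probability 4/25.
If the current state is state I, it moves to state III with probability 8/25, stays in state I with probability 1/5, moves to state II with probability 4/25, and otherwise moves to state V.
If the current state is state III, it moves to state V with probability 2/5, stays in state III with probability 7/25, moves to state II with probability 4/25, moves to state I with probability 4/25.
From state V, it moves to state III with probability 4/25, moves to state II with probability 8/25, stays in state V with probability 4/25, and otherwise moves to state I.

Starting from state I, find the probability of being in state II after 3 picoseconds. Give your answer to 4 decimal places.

Propagate the distribution vector 3 picoseconds from state I.
After 0 picoseconds: (0.0000, 1.0000, 0.0000, 0.0000)
After 1 picosecond: (0.1600, 0.2000, 0.3200, 0.3200)
After 2 picoseconds: (0.2432, 0.2448, 0.2304, 0.2816)
After 3 picoseconds: (0.2537, 0.2456, 0.2268, 0.2739)
P(in state II after 3 picoseconds) = 0.2537

0.2537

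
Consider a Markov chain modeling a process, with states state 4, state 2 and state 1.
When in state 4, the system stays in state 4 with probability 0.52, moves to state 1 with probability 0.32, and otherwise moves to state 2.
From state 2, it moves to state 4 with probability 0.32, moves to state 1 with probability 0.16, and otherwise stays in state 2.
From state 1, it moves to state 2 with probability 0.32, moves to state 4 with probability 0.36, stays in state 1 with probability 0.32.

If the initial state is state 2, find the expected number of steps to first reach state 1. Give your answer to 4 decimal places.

Let t(s) be the expected number of steps to first reach state 1 from state s, with t(state 1) = 0. Conditioning on the first step:
t(state 4) = 1 + 0.52·t(state 4) + 0.16·t(state 2)
t(state 2) = 1 + 0.32·t(state 4) + 0.52·t(state 2)
Solving: t(state 4) = 3.5714, t(state 2) = 4.4643.
Expected steps from state 2 to state 1: 4.4643.

4.4643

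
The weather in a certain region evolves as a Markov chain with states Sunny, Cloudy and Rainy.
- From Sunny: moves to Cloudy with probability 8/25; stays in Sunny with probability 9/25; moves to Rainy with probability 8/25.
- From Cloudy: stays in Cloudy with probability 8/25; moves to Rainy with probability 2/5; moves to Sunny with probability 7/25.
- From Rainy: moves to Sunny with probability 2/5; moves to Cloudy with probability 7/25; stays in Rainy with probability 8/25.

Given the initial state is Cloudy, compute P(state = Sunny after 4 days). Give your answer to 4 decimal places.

Propagate the distribution vector 4 days from Cloudy.
After 0 days: (0.0000, 1.0000, 0.0000)
After 1 day: (0.2800, 0.3200, 0.4000)
After 2 days: (0.3504, 0.3040, 0.3456)
After 3 days: (0.3495, 0.3062, 0.3443)
After 4 days: (0.3493, 0.3062, 0.3445)
P(in Sunny after 4 days) = 0.3493

0.3493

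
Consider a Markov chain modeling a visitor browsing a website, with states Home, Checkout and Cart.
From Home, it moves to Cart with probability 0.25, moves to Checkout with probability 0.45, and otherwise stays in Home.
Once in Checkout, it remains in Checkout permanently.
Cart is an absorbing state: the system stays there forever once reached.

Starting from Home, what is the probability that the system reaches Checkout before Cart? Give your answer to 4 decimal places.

0.6429

Let h(s) be the probability of absorption at Checkout starting from transient state s. Then h(Checkout) = 1 and h(Cart) = 0. By first-step analysis:
h(Home) = 0.3·h(Home) + 0.45·1 + 0.25·0
Solving: h(Home) = 0.6429.
Starting from Home, the probability is 0.6429.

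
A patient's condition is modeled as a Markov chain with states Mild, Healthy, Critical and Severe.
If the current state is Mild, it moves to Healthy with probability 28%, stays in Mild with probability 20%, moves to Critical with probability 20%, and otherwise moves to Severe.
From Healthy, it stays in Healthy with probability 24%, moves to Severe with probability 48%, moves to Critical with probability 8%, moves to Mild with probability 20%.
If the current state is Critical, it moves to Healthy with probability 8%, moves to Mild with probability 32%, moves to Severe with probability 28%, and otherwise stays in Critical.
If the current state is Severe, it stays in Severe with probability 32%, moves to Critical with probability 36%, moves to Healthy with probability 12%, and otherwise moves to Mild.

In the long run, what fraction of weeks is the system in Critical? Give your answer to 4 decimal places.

Let the stationary distribution be π with π = πP and π_1 + π_2 + π_3 + π_4 = 1.
π_1 = 0.2·π_1 + 0.2·π_2 + 0.32·π_3 + 0.2·π_4
π_2 = 0.28·π_1 + 0.24·π_2 + 0.08·π_3 + 0.12·π_4
π_3 = 0.2·π_1 + 0.08·π_2 + 0.32·π_3 + 0.36·π_4
Solving with the normalization constraint gives π = (0.2319, 0.1664, 0.2657, 0.3360).
So the stationary probability of Critical is 0.2657.

0.2657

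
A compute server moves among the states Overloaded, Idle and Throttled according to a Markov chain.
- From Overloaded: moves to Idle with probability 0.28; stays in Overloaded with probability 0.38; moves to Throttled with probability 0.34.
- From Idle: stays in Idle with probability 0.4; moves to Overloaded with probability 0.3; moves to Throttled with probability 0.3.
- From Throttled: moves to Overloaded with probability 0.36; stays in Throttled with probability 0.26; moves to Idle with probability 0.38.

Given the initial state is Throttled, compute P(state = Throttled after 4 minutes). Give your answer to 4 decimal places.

Propagate the distribution vector 4 minutes from Throttled.
After 0 minutes: (0.0000, 0.0000, 1.0000)
After 1 minute: (0.3600, 0.3800, 0.2600)
After 2 minutes: (0.3444, 0.3516, 0.3040)
After 3 minutes: (0.3458, 0.3526, 0.3016)
After 4 minutes: (0.3458, 0.3525, 0.3018)
P(in Throttled after 4 minutes) = 0.3018

0.3018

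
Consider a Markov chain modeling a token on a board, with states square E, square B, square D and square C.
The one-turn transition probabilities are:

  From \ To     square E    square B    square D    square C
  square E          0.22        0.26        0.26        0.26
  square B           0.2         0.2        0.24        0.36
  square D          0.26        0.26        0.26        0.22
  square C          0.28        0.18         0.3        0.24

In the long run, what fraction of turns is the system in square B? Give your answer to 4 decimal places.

0.2252

Let the stationary distribution be π with π = πP and π_1 + π_2 + π_3 + π_4 = 1.
π_1 = 0.22·π_1 + 0.2·π_2 + 0.26·π_3 + 0.28·π_4
π_2 = 0.26·π_1 + 0.2·π_2 + 0.26·π_3 + 0.18·π_4
π_3 = 0.26·π_1 + 0.24·π_2 + 0.26·π_3 + 0.3·π_4
Solving with the normalization constraint gives π = (0.2421, 0.2252, 0.2662, 0.2665).
So the stationary probability of square B is 0.2252.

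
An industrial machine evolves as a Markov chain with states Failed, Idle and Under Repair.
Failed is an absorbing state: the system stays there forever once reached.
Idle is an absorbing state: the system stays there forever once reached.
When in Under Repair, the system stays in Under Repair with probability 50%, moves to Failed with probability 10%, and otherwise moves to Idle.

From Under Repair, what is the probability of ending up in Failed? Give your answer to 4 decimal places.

Let h(s) be the probability of absorption at Failed starting from transient state s. Then h(Failed) = 1 and h(Idle) = 0. By first-step analysis:
h(Under Repair) = 0.1·1 + 0.4·0 + 0.5·h(Under Repair)
Solving: h(Under Repair) = 0.2000.
Starting from Under Repair, the probability is 0.2000.

0.2000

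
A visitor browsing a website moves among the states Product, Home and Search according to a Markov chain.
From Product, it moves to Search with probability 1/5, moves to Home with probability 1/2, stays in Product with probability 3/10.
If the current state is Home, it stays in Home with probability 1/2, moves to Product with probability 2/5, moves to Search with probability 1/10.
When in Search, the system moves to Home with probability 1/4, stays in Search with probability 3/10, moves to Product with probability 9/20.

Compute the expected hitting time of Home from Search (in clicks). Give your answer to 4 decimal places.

2.8750

Let t(s) be the expected number of clicks to first reach Home from state s, with t(Home) = 0. Conditioning on the first click:
t(Product) = 1 + 0.3·t(Product) + 0.2·t(Search)
t(Search) = 1 + 0.45·t(Product) + 0.3·t(Search)
Solving: t(Product) = 2.2500, t(Search) = 2.8750.
Expected clicks from Search to Home: 2.8750.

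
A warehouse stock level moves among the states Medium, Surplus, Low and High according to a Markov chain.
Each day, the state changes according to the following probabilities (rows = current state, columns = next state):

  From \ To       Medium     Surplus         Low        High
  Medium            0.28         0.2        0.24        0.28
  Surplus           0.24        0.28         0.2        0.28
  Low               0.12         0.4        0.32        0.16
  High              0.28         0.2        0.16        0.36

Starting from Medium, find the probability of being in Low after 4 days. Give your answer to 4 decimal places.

Propagate the distribution vector 4 days from Medium.
After 0 days: (1.0000, 0.0000, 0.0000, 0.0000)
After 1 day: (0.2800, 0.2000, 0.2400, 0.2800)
After 2 days: (0.2336, 0.2640, 0.2288, 0.2736)
After 3 days: (0.2328, 0.2669, 0.2259, 0.2744)
After 4 days: (0.2332, 0.2665, 0.2254, 0.2749)
P(in Low after 4 days) = 0.2254

0.2254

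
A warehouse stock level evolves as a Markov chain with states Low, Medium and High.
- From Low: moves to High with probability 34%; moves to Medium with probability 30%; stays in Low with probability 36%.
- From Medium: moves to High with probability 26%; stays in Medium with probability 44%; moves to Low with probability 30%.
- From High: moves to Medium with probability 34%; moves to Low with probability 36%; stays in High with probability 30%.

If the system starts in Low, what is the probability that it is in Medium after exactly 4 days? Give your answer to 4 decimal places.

Propagate the distribution vector 4 days from Low.
After 0 days: (1.0000, 0.0000, 0.0000)
After 1 day: (0.3600, 0.3000, 0.3400)
After 2 days: (0.3420, 0.3556, 0.3024)
After 3 days: (0.3387, 0.3619, 0.2995)
After 4 days: (0.3383, 0.3626, 0.2991)
P(in Medium after 4 days) = 0.3626

0.3626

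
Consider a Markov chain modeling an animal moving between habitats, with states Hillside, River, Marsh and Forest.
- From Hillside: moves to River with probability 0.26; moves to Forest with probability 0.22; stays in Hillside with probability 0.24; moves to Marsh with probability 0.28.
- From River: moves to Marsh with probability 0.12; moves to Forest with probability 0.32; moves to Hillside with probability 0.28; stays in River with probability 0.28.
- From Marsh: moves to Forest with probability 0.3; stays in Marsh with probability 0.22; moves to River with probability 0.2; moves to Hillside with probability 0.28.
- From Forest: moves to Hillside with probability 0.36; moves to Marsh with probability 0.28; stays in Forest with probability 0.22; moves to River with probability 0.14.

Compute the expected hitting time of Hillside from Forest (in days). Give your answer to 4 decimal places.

3.0610

Let t(s) be the expected number of days to first reach Hillside from state s, with t(Hillside) = 0. Conditioning on the first day:
t(River) = 1 + 0.28·t(River) + 0.12·t(Marsh) + 0.32·t(Forest)
t(Marsh) = 1 + 0.2·t(River) + 0.22·t(Marsh) + 0.3·t(Forest)
t(Forest) = 1 + 0.14·t(River) + 0.28·t(Marsh) + 0.22·t(Forest)
Solving: t(River) = 3.3003, t(Marsh) = 3.3056, t(Forest) = 3.0610.
Expected days from Forest to Hillside: 3.0610.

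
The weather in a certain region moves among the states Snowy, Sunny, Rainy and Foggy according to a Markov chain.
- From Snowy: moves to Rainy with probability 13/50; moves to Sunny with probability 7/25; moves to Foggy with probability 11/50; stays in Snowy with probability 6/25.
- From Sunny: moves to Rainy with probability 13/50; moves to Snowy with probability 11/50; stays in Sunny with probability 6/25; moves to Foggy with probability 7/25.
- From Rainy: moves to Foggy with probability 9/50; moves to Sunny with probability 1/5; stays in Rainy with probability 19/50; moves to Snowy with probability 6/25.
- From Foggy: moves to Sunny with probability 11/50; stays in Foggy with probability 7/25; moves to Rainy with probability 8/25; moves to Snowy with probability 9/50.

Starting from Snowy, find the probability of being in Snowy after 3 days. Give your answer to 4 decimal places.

0.2209

Propagate the distribution vector 3 days from Snowy.
After 0 days: (1.0000, 0.0000, 0.0000, 0.0000)
After 1 day: (0.2400, 0.2800, 0.2600, 0.2200)
After 2 days: (0.2212, 0.2348, 0.3044, 0.2396)
After 3 days: (0.2209, 0.2319, 0.3109, 0.2363)
P(in Snowy after 3 days) = 0.2209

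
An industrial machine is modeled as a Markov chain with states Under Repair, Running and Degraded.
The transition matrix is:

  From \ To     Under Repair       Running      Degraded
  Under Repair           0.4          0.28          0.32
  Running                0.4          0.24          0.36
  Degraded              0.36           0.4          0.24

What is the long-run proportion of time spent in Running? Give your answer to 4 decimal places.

Let the stationary distribution be π with π = πP and π_1 + π_2 + π_3 = 1.
π_1 = 0.4·π_1 + 0.4·π_2 + 0.36·π_3
π_2 = 0.28·π_1 + 0.24·π_2 + 0.4·π_3
Solving with the normalization constraint gives π = (0.3877, 0.3047, 0.3076).
So the stationary probability of Running is 0.3047.

0.3047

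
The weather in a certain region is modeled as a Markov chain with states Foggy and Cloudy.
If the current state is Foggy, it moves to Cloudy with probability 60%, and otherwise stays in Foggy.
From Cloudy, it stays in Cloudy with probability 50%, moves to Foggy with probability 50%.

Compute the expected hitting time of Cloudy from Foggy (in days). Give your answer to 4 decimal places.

1.6667

Let t(s) be the expected number of days to first reach Cloudy from state s, with t(Cloudy) = 0. Conditioning on the first day:
t(Foggy) = 1 + 0.4·t(Foggy)
Solving: t(Foggy) = 1.6667.
Expected days from Foggy to Cloudy: 1.6667.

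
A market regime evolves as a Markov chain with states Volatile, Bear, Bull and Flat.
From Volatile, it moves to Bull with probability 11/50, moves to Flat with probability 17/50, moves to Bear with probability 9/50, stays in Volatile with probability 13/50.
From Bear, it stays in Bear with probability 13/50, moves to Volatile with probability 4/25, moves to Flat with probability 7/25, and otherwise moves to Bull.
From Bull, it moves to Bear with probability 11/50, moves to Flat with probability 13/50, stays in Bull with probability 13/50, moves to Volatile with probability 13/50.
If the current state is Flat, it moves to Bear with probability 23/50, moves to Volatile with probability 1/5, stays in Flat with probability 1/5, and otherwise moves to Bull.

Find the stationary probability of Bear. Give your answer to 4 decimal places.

Let the stationary distribution be π with π = πP and π_1 + π_2 + π_3 + π_4 = 1.
π_1 = 0.26·π_1 + 0.16·π_2 + 0.26·π_3 + 0.2·π_4
π_2 = 0.18·π_1 + 0.26·π_2 + 0.22·π_3 + 0.46·π_4
π_3 = 0.22·π_1 + 0.3·π_2 + 0.26·π_3 + 0.14·π_4
Solving with the normalization constraint gives π = (0.2153, 0.2869, 0.2308, 0.2669).
So the stationary probability of Bear is 0.2869.

0.2869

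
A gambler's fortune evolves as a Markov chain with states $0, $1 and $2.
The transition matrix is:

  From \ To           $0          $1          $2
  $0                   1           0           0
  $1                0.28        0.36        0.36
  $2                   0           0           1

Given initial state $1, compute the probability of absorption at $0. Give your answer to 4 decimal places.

Let h(s) be the probability of absorption at $0 starting from transient state s. Then h($0) = 1 and h($2) = 0. By first-step analysis:
h($1) = 0.28·1 + 0.36·h($1) + 0.36·0
Solving: h($1) = 0.4375.
Starting from $1, the probability is 0.4375.

0.4375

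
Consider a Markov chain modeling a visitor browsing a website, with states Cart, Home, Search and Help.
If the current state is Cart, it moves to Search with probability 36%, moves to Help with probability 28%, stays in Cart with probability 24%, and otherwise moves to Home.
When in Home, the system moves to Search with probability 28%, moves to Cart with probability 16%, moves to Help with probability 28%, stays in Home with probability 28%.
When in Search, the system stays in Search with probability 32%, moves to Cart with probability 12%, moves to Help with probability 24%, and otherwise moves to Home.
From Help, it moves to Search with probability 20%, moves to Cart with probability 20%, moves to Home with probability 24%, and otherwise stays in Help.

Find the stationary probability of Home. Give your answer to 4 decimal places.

Let the stationary distribution be π with π = πP and π_1 + π_2 + π_3 + π_4 = 1.
π_1 = 0.24·π_1 + 0.16·π_2 + 0.12·π_3 + 0.2·π_4
π_2 = 0.12·π_1 + 0.28·π_2 + 0.32·π_3 + 0.24·π_4
π_3 = 0.36·π_1 + 0.28·π_2 + 0.32·π_3 + 0.2·π_4
Solving with the normalization constraint gives π = (0.1744, 0.2517, 0.2819, 0.2921).
So the stationary probability of Home is 0.2517.

0.2517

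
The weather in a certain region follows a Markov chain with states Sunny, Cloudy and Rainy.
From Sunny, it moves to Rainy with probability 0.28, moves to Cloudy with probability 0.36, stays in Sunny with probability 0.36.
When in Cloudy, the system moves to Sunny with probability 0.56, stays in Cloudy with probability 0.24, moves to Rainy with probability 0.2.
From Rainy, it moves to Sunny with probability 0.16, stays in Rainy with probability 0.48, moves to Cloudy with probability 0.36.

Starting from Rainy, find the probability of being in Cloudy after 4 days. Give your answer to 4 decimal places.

Propagate the distribution vector 4 days from Rainy.
After 0 days: (0.0000, 0.0000, 1.0000)
After 1 day: (0.1600, 0.3600, 0.4800)
After 2 days: (0.3360, 0.3168, 0.3472)
After 3 days: (0.3539, 0.3220, 0.3241)
After 4 days: (0.3596, 0.3214, 0.3191)
P(in Cloudy after 4 days) = 0.3214

0.3214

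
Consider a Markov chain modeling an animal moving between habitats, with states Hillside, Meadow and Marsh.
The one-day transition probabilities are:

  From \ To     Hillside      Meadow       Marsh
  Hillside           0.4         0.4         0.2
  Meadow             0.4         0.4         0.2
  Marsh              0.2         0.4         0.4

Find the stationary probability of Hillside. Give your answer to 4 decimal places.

0.3500

Let the stationary distribution be π with π = πP and π_1 + π_2 + π_3 = 1.
π_1 = 0.4·π_1 + 0.4·π_2 + 0.2·π_3
π_2 = 0.4·π_1 + 0.4·π_2 + 0.4·π_3
Solving with the normalization constraint gives π = (0.3500, 0.4000, 0.2500).
So the stationary probability of Hillside is 0.3500.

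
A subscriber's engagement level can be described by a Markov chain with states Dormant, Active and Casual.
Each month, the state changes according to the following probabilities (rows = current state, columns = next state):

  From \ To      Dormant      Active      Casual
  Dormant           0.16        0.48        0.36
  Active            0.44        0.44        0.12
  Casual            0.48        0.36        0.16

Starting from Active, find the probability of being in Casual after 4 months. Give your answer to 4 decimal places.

0.2145

Propagate the distribution vector 4 months from Active.
After 0 months: (0.0000, 1.0000, 0.0000)
After 1 month: (0.4400, 0.4400, 0.1200)
After 2 months: (0.3216, 0.4480, 0.2304)
After 3 months: (0.3592, 0.4344, 0.2064)
After 4 months: (0.3477, 0.4379, 0.2145)
P(in Casual after 4 months) = 0.2145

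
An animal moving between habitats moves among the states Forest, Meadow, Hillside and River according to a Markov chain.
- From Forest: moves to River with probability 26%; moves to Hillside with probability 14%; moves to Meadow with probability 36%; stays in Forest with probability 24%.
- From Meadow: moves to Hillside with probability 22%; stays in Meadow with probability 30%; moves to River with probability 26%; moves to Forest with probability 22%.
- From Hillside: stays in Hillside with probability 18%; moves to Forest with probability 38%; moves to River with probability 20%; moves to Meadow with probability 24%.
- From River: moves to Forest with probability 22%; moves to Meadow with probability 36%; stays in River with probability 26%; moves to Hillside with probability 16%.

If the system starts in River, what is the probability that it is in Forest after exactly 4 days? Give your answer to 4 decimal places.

0.2535

Propagate the distribution vector 4 days from River.
After 0 days: (0.0000, 0.0000, 0.0000, 1.0000)
After 1 day: (0.2200, 0.3600, 0.1600, 0.2600)
After 2 days: (0.2500, 0.3192, 0.1804, 0.2504)
After 3 days: (0.2539, 0.3192, 0.1778, 0.2492)
After 4 days: (0.2535, 0.3195, 0.1776, 0.2493)
P(in Forest after 4 days) = 0.2535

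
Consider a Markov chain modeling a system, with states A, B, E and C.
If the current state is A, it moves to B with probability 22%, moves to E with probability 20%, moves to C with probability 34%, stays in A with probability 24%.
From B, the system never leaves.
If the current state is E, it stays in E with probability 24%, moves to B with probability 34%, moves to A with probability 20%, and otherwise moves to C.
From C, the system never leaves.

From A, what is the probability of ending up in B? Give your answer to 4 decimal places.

0.4375

Let h(s) be the probability of absorption at B starting from transient state s. Then h(B) = 1 and h(C) = 0. By first-step analysis:
h(A) = 0.24·h(A) + 0.22·1 + 0.2·h(E) + 0.34·0
h(E) = 0.2·h(A) + 0.34·1 + 0.24·h(E) + 0.22·0
Solving: h(A) = 0.4375, h(E) = 0.5625.
Starting from A, the probability is 0.4375.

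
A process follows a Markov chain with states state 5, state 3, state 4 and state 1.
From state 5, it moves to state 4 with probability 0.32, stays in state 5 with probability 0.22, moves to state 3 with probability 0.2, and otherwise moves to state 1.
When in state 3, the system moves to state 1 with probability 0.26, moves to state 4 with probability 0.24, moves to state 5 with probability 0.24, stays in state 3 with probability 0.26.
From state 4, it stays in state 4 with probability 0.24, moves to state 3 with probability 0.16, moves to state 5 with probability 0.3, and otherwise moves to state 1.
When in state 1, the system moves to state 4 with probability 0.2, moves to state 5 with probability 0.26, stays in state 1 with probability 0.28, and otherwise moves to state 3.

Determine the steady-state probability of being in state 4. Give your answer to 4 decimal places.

Let the stationary distribution be π with π = πP and π_1 + π_2 + π_3 + π_4 = 1.
π_1 = 0.22·π_1 + 0.24·π_2 + 0.3·π_3 + 0.26·π_4
π_2 = 0.2·π_1 + 0.26·π_2 + 0.16·π_3 + 0.26·π_4
π_3 = 0.32·π_1 + 0.24·π_2 + 0.24·π_3 + 0.2·π_4
Solving with the normalization constraint gives π = (0.2554, 0.2197, 0.2494, 0.2755).
So the stationary probability of state 4 is 0.2494.

0.2494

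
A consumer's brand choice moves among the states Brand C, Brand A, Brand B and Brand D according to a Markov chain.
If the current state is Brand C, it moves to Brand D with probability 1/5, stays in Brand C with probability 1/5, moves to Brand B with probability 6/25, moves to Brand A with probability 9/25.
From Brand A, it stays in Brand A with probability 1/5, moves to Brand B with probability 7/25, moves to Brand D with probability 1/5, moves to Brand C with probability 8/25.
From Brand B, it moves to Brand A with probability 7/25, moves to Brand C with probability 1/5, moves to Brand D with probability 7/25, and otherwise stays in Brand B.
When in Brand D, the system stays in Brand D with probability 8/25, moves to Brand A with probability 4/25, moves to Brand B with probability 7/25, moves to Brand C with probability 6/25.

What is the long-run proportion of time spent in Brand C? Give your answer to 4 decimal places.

0.2399

Let the stationary distribution be π with π = πP and π_1 + π_2 + π_3 + π_4 = 1.
π_1 = 0.2·π_1 + 0.32·π_2 + 0.2·π_3 + 0.24·π_4
π_2 = 0.36·π_1 + 0.2·π_2 + 0.28·π_3 + 0.16·π_4
π_3 = 0.24·π_1 + 0.28·π_2 + 0.24·π_3 + 0.28·π_4
Solving with the normalization constraint gives π = (0.2399, 0.2492, 0.2600, 0.2509).
So the stationary probability of Brand C is 0.2399.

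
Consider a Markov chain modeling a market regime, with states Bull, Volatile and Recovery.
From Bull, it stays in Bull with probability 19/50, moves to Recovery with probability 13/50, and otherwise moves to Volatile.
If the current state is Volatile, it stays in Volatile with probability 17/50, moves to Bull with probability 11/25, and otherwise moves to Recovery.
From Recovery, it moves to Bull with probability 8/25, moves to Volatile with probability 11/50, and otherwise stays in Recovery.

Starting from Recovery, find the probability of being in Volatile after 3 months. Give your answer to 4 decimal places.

Propagate the distribution vector 3 months from Recovery.
After 0 months: (0.0000, 0.0000, 1.0000)
After 1 month: (0.3200, 0.2200, 0.4600)
After 2 months: (0.3656, 0.2912, 0.3432)
After 3 months: (0.3769, 0.3061, 0.3170)
P(in Volatile after 3 months) = 0.3061

0.3061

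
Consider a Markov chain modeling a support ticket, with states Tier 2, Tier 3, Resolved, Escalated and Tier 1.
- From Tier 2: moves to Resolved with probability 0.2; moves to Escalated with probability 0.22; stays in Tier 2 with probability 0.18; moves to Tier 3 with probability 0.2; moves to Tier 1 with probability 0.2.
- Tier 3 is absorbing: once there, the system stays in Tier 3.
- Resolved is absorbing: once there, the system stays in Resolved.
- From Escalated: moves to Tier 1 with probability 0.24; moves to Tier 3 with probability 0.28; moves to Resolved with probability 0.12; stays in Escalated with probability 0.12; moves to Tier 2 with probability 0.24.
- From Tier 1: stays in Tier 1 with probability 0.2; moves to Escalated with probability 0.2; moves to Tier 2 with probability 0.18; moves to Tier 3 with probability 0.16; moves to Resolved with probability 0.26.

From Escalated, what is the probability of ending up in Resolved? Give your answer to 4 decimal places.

Let h(s) be the probability of absorption at Resolved starting from transient state s. Then h(Resolved) = 1 and h(Tier 3) = 0. By first-step analysis:
h(Tier 2) = 0.18·h(Tier 2) + 0.2·0 + 0.2·1 + 0.22·h(Escalated) + 0.2·h(Tier 1)
h(Escalated) = 0.24·h(Tier 2) + 0.28·0 + 0.12·1 + 0.12·h(Escalated) + 0.24·h(Tier 1)
h(Tier 1) = 0.18·h(Tier 2) + 0.16·0 + 0.26·1 + 0.2·h(Escalated) + 0.2·h(Tier 1)
Solving: h(Tier 2) = 0.4869, h(Escalated) = 0.4160, h(Tier 1) = 0.5386.
Starting from Escalated, the probability is 0.4160.

0.4160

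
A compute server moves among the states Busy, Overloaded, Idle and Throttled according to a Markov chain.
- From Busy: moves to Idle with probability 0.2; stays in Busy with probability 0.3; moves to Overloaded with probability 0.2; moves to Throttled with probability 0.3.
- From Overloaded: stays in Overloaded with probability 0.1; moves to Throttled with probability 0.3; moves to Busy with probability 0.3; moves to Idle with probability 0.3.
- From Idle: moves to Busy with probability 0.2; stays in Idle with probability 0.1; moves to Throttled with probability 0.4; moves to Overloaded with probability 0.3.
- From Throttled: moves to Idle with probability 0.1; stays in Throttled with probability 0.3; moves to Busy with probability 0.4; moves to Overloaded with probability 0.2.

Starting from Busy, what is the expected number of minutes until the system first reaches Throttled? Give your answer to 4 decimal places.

Let t(s) be the expected number of minutes to first reach Throttled from state s, with t(Throttled) = 0. Conditioning on the first minute:
t(Busy) = 1 + 0.3·t(Busy) + 0.2·t(Overloaded) + 0.2·t(Idle)
t(Overloaded) = 1 + 0.3·t(Busy) + 0.1·t(Overloaded) + 0.3·t(Idle)
t(Idle) = 1 + 0.2·t(Busy) + 0.3·t(Overloaded) + 0.1·t(Idle)
Solving: t(Busy) = 3.1250, t(Overloaded) = 3.0990, t(Idle) = 2.8385.
Expected minutes from Busy to Throttled: 3.1250.

3.1250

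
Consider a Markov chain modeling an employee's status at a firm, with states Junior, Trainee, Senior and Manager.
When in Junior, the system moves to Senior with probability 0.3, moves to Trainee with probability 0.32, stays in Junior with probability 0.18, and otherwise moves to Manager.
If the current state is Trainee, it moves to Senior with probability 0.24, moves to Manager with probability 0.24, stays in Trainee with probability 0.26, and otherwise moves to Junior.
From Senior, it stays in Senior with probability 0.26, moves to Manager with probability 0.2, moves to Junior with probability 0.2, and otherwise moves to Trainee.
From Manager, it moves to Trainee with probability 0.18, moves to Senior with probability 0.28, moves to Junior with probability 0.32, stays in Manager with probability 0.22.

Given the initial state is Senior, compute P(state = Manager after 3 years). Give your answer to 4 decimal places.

0.2154

Propagate the distribution vector 3 years from Senior.
After 0 years: (0.0000, 0.0000, 1.0000, 0.0000)
After 1 year: (0.2000, 0.3400, 0.2600, 0.2000)
After 2 years: (0.2404, 0.2768, 0.2652, 0.2176)
After 3 years: (0.2379, 0.2782, 0.2684, 0.2154)
P(in Manager after 3 years) = 0.2154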